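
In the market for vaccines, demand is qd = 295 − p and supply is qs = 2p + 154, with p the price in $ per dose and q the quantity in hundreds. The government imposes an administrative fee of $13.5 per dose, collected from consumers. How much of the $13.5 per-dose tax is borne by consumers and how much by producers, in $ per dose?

Without the tax, 295 − p = 2p + 154 gives 3p = 141, so p* = $47 and q* = 248.
With the tax collected from consumers, demand (in seller-price terms) shifts: qd = 295 − (p + 13.5).
Solving gives q = 239 with consumers paying $56 and producers receiving $42.5 (the $13.5 wedge).
Burden on consumers: $9; on producers: $4.5. (They sum to $13.5.)
The less price-elastic side of the market bears the larger share of a per-unit tax.

Consumers bear $9 per dose; producers bear $4.5 per dose.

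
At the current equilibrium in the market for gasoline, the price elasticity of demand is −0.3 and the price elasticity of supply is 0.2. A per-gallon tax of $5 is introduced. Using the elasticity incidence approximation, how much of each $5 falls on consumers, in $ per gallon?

Incidence ratio: consumers' share ≈ εs / (εs + |εd|) = 0.2 / (0.2 + 0.3) = 0.4.
So consumers bear ≈ 0.4 × $5 = $2; sellers bear $3.

Consumers bear ≈ $2 per gallon.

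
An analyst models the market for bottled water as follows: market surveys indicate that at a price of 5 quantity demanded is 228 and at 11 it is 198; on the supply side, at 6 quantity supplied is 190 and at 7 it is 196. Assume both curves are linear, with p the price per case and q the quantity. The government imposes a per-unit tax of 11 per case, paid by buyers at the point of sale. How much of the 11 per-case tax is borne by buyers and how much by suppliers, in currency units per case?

Demand slope: (198 − 228)/(11 − 5) = -5, so qd = 253 − 5p.
Supply slope: (196 − 190)/(7 − 6) = 6, so qs = 6p + 154.
Without the tax, 253 − 5p = 6p + 154 gives 11p = 99, so p* = 9 and q* = 208.
With the tax collected from buyers, demand (in seller-price terms) shifts: qd = 253 − 5(p + 11).
New equilibrium: buyers pay 15, suppliers receive 4, q = 178. (Wedge: pb − ps = 11.)
Burden on buyers: 6; on suppliers: 5. (They sum to 11.)
The less price-elastic side of the market bears the larger share of a per-unit tax.

Buyers bear 6 per case; suppliers bear 5 per case.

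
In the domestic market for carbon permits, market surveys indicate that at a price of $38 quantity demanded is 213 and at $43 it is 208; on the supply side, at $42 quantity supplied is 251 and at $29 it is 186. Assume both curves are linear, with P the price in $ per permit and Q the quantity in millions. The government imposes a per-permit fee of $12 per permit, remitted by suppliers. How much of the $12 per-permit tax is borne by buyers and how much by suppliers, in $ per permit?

Demand slope: (208 − 213)/(43 − 38) = -1, so Qd = 251 − P.
Supply slope: (186 − 251)/(29 − 42) = 5, so Qs = 5P + 41.
Before the tax: set 251 − P = 5P + 41 → P* = $35, Q* = 216.
With the tax collected from suppliers, supply shifts: Qs = 5(P − 12) + 41.
New equilibrium: buyers pay $45, suppliers receive $33, Q = 206. (Wedge: Pb − Ps = 12.)
Burden on buyers: $10; on suppliers: $2. (They sum to $12.)
The less price-elastic side of the market bears the larger share of a per-unit tax.

Buyers bear $10 per permit; suppliers bear $2 per permit.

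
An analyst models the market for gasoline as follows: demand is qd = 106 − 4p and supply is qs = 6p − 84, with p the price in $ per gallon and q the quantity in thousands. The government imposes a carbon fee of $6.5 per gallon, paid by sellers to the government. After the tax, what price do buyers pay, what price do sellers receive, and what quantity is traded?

Before the tax: set 106 − 4p = 6p − 84 → p* = $19, q* = 30.
With the tax collected from sellers, supply shifts: qs = 6(p − 6.5) − 84.
New equilibrium: buyers pay $22.9, sellers receive $16.4, q = 14.4. (Wedge: pb − ps = 6.5.)
The less price-elastic side of the market bears the larger share of a per-unit tax.

Buyers pay $22.9; sellers receive $16.4; quantity = 14.4.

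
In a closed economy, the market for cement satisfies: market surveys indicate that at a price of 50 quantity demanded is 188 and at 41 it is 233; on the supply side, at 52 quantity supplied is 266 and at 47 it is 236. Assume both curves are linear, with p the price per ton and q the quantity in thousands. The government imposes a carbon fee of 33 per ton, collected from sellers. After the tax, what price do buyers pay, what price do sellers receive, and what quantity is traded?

Demand slope: (233 − 188)/(41 − 50) = -5, so qd = 438 − 5p.
Supply slope: (236 − 266)/(47 − 52) = 6, so qs = 6p − 46.
Without the tax, 438 − 5p = 6p − 46 gives 11p = 484, so p* = 44 and q* = 218.
With the tax collected from sellers, supply shifts: qs = 6(p − 33) − 46.
Solving gives q = 128 with buyers paying 62 and sellers receiving 29 (the 33 wedge).

Buyers pay 62; sellers receive 29; quantity = 128.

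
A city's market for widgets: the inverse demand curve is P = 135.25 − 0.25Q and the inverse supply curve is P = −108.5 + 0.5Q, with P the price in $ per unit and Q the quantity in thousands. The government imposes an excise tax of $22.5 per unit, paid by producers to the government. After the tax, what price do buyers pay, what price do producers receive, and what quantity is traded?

Inverting to Q(P) form: Qd = 541 − 4P; Qs = 2P + 217.
Before the tax: set 541 − 4P = 2P + 217 → P* = $54, Q* = 325.
With the tax collected from producers, supply shifts: Qs = 2(P − 22.5) + 217.
New equilibrium: buyers pay $61.5, producers receive $39, Q = 295. (Wedge: Pb − Ps = 22.5.)

Buyers pay $61.5; producers receive $39; quantity = 295.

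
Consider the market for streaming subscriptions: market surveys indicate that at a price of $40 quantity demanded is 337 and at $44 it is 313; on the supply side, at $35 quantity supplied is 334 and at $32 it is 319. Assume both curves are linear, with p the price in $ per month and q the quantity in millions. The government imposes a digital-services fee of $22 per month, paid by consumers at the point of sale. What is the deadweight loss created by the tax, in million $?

Deadweight loss = $660 million.

Demand slope: (313 − 337)/(44 − 40) = -6, so qd = 577 − 6p.
Supply slope: (319 − 334)/(32 − 35) = 5, so qs = 5p + 159.
Before the tax: set 577 − 6p = 5p + 159 → p* = $38, q* = 349.
With the tax collected from consumers, demand (in seller-price terms) shifts: qd = 577 − 6(p + 22).
Solving gives q = 289 with consumers paying $48 and sellers receiving $26 (the $22 wedge).
Quantity falls by |ΔQ| = |349 − 289| = 60.
DWL = ½ · t · |ΔQ| = ½ · 22 · 60 = $660.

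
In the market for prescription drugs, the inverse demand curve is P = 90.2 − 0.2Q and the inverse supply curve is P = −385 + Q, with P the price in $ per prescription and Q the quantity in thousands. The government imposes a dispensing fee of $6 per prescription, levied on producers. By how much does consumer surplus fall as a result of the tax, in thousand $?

Consumer surplus falls by $393.5 thousand.

Rewrite in direct form: Qd = 451 − 5P and Qs = P + 385.
Before the tax: set 451 − 5P = P + 385 → P* = $11, Q* = 396.
With the tax collected from producers, supply shifts: Qs = (P − 6) + 385.
Solving gives Q = 391 with buyers paying $12 and producers receiving $6 (the $6 wedge).
ΔCS is the trapezoid between Q = 391 and Q = 396 of height $1: ½ · (396 + 391) · 1 = $393.5.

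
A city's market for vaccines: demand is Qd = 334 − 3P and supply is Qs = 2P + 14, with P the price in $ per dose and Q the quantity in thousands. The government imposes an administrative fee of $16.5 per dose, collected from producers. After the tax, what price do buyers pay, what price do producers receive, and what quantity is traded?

Before the tax: set 334 − 3P = 2P + 14 → P* = $64, Q* = 142.
With the tax collected from producers, supply shifts: Qs = 2(P − 16.5) + 14.
Solving gives Q = 122.2 with buyers paying $70.6 and producers receiving $54.1 (the $16.5 wedge).

Buyers pay $70.6; producers receive $54.1; quantity = 122.2.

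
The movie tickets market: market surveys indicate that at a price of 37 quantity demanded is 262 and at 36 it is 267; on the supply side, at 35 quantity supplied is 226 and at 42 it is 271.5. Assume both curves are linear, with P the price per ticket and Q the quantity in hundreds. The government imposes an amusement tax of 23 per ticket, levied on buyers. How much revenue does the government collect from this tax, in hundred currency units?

Demand slope: (267 − 262)/(36 − 37) = -5, so Qd = 447 − 5P.
Supply slope: (271.5 − 226)/(42 − 35) = 6.5, so Qs = 6.5P − 1.5.
Without the tax, 447 − 5P = 6.5P − 1.5 gives 11.5P = 448.5, so P* = 39 and Q* = 252.
With the tax collected from buyers, demand (in seller-price terms) shifts: Qd = 447 − 5(P + 23).
Solving gives Q = 187 with buyers paying 52 and producers receiving 29 (the 23 wedge).
Revenue = t · Q = 23 · 187 = 4301.

Tax revenue = 4301 hundred.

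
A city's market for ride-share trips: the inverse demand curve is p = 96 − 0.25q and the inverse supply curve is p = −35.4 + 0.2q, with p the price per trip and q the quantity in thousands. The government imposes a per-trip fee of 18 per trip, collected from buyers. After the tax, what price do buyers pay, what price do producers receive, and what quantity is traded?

Rewrite in direct form: qd = 384 − 4p and qs = 5p + 177.
Before the tax: set 384 − 4p = 5p + 177 → p* = 23, q* = 292.
With the tax collected from buyers, demand (in seller-price terms) shifts: qd = 384 − 4(p + 18).
New equilibrium: buyers pay 33, producers receive 15, q = 252. (Wedge: pb − ps = 18.)

Buyers pay 33; producers receive 15; quantity = 252.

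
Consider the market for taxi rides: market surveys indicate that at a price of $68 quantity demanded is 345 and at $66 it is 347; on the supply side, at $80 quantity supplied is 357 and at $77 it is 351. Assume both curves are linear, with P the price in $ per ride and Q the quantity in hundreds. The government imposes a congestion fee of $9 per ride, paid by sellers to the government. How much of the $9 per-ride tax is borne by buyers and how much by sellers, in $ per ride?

Demand slope: (347 − 345)/(66 − 68) = -1, so Qd = 413 − P.
Supply slope: (351 − 357)/(77 − 80) = 2, so Qs = 2P + 197.
Without the tax, 413 − P = 2P + 197 gives 3P = 216, so P* = $72 and Q* = 341.
With the tax collected from sellers, supply shifts: Qs = 2(P − 9) + 197.
New equilibrium: buyers pay $78, sellers receive $69, Q = 335. (Wedge: Pb − Ps = 9.)
Burden on buyers: $6; on sellers: $3. (They sum to $9.)

Buyers bear $6 per ride; sellers bear $3 per ride.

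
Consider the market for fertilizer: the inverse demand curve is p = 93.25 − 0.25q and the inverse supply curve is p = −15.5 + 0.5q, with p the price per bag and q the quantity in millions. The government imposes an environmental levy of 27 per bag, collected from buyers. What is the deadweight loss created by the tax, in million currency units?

Deadweight loss = 486 million.

Rewrite in direct form: qd = 373 − 4p and qs = 2p + 31.
Without the tax, 373 − 4p = 2p + 31 gives 6p = 342, so p* = 57 and q* = 145.
With the tax collected from buyers, demand (in seller-price terms) shifts: qd = 373 − 4(p + 27).
Solving gives q = 109 with buyers paying 66 and producers receiving 39 (the 27 wedge).
Quantity falls by |ΔQ| = |145 − 109| = 36.
DWL = ½ · t · |ΔQ| = ½ · 27 · 36 = 486.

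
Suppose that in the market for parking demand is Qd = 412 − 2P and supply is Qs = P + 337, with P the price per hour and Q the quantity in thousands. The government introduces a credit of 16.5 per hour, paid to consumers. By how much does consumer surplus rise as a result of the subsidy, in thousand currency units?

Consumer surplus rises by 2021.25 thousand.

Without the subsidy, 412 − 2P = P + 337 gives 3P = 75, so P* = 25 and Q* = 362.
With a per-unit subsidy paid to consumers, each effectively pays P − 16.5, so demand becomes Qd = 412 − 2(P − 16.5).
New equilibrium: consumers pay 19.5, suppliers receive 36, Q = 373. (Wedge: Pb − Ps = −16.5.)
ΔCS is the trapezoid between Q = 373 and Q = 362 of height 5.5: ½ · (362 + 373) · 5.5 = 2021.25.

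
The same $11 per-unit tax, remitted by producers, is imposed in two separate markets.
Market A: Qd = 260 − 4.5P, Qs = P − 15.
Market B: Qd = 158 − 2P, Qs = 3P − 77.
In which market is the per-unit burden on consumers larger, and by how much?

Market A: pre-tax P* = $50, Q* = 35; post-tax Q = 26; per-unit burden on consumers = $2.
Market B: pre-tax P* = $47, Q* = 64; post-tax Q = 50.8; per-unit burden on consumers = $6.6.
Difference: $2 vs $6.6 → market B is larger by $4.6.

Market B, by $4.6.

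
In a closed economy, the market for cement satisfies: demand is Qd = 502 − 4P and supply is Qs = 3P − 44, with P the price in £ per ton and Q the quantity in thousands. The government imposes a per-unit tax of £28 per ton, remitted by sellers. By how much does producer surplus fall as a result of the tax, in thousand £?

Before the tax: set 502 − 4P = 3P − 44 → P* = £78, Q* = 190.
With the tax collected from sellers, supply shifts: Qs = 3(P − 28) − 44.
New equilibrium: consumers pay £90, sellers receive £62, Q = 142. (Wedge: Pb − Ps = 28.)
ΔPS is the trapezoid between Q = 142 and Q = 190 of height £16: ½ · (190 + 142) · 16 = £2656.

Producer surplus falls by £2656 thousand.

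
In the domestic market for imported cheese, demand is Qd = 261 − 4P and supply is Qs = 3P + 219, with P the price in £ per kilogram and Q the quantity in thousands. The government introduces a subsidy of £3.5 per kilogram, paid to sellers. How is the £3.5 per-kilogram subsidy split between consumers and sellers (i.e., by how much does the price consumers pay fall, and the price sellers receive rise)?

Consumers gain £1.5 per kilogram; sellers gain £2 per kilogram.

Without the subsidy, 261 − 4P = 3P + 219 gives 7P = 42, so P* = £6 and Q* = 237.
With a per-unit subsidy paid to sellers, each receives P + 3.5 per unit sold, so supply becomes Qs = 3(P + 3.5) + 219.
Solving gives Q = 243 with consumers paying £4.5 and sellers receiving £8 (the £3.5 wedge).
Gain to consumers: £1.5; to sellers: £2. (They sum to £3.5.)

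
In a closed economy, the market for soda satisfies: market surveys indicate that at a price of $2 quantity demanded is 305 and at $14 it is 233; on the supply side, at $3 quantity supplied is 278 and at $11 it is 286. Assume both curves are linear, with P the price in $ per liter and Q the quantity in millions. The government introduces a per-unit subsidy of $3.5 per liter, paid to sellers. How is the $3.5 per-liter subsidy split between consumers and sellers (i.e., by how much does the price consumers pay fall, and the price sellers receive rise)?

Consumers gain $0.5 per liter; sellers gain $3 per liter.

Demand slope: (233 − 305)/(14 − 2) = -6, so Qd = 317 − 6P.
Supply slope: (286 − 278)/(11 − 3) = 1, so Qs = P + 275.
Before the subsidy: set 317 − 6P = P + 275 → P* = $6, Q* = 281.
With a per-unit subsidy paid to sellers, each receives P + 3.5 per unit sold, so supply becomes Qs = (P + 3.5) + 275.
Solving gives Q = 284 with consumers paying $5.5 and sellers receiving $9 (the $3.5 wedge).
Gain to consumers: $0.5; to sellers: $3. (They sum to $3.5.)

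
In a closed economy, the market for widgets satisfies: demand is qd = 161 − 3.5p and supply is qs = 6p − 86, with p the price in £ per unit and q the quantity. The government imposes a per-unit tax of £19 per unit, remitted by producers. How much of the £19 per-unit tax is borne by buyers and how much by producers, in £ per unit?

Before the tax: set 161 − 3.5p = 6p − 86 → p* = £26, q* = 70.
With the tax collected from producers, supply shifts: qs = 6(p − 19) − 86.
Solving gives q = 28 with buyers paying £38 and producers receiving £19 (the £19 wedge).
Burden on buyers: £12; on producers: £7. (They sum to £19.)
The less price-elastic side of the market bears the larger share of a per-unit tax.

Buyers bear £12 per unit; producers bear £7 per unit.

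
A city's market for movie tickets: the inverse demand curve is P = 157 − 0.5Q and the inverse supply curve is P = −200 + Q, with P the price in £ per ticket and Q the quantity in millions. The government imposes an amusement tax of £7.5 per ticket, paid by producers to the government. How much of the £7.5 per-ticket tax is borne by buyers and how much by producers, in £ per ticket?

Rewrite in direct form: Qd = 314 − 2P and Qs = P + 200.
Without the tax, 314 − 2P = P + 200 gives 3P = 114, so P* = £38 and Q* = 238.
With the tax collected from producers, supply shifts: Qs = (P − 7.5) + 200.
Solving gives Q = 233 with buyers paying £40.5 and producers receiving £33 (the £7.5 wedge).
Burden on buyers: £2.5; on producers: £5. (They sum to £7.5.)

Buyers bear £2.5 per ticket; producers bear £5 per ticket.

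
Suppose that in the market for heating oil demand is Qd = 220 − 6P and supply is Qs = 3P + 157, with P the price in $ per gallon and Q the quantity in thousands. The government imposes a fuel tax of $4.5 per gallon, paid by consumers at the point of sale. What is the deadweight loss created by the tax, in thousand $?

Deadweight loss = $20.25 thousand.

Before the tax: set 220 − 6P = 3P + 157 → P* = $7, Q* = 178.
With the tax collected from consumers, demand (in seller-price terms) shifts: Qd = 220 − 6(P + 4.5).
Solving gives Q = 169 with consumers paying $8.5 and sellers receiving $4 (the $4.5 wedge).
Quantity falls by |ΔQ| = |178 − 169| = 9.
DWL = ½ · t · |ΔQ| = ½ · 4.5 · 9 = $20.25.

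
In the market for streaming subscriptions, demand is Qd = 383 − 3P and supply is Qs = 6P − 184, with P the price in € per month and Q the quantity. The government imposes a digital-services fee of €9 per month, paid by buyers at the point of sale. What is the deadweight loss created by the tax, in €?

Before the tax: set 383 − 3P = 6P − 184 → P* = €63, Q* = 194.
With the tax collected from buyers, demand (in seller-price terms) shifts: Qd = 383 − 3(P + 9).
New equilibrium: buyers pay €69, suppliers receive €60, Q = 176. (Wedge: Pb − Ps = 9.)
Quantity falls by |ΔQ| = |194 − 176| = 18.
DWL = ½ · t · |ΔQ| = ½ · 9 · 18 = €81.

Deadweight loss = €81.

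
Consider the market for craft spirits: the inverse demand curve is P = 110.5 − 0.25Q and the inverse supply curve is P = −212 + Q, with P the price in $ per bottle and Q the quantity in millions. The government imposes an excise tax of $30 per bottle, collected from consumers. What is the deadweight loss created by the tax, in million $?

Inverting to Q(P) form: Qd = 442 − 4P; Qs = P + 212.
Before the tax: set 442 − 4P = P + 212 → P* = $46, Q* = 258.
With the tax collected from consumers, demand (in seller-price terms) shifts: Qd = 442 − 4(P + 30).
New equilibrium: consumers pay $52, sellers receive $22, Q = 234. (Wedge: Pb − Ps = 30.)
Quantity falls by |ΔQ| = |258 − 234| = 24.
DWL = ½ · t · |ΔQ| = ½ · 30 · 24 = $360.

Deadweight loss = $360 million.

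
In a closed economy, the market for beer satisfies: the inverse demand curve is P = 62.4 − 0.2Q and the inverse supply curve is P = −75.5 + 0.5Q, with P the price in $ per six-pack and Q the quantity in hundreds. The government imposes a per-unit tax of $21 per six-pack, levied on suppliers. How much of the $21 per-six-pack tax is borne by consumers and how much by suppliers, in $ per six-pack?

Consumers bear $6 per six-pack; suppliers bear $15 per six-pack.

Inverting to Q(P) form: Qd = 312 − 5P; Qs = 2P + 151.
Without the tax, 312 − 5P = 2P + 151 gives 7P = 161, so P* = $23 and Q* = 197.
With the tax collected from suppliers, supply shifts: Qs = 2(P − 21) + 151.
Solving gives Q = 167 with consumers paying $29 and suppliers receiving $8 (the $21 wedge).
Burden on consumers: $6; on suppliers: $15. (They sum to $21.)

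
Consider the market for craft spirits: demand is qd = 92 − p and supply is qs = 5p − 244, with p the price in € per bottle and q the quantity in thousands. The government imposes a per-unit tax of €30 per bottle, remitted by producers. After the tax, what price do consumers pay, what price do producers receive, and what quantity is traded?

Consumers pay €81; producers receive €51; quantity = 11.

Without the tax, 92 − p = 5p − 244 gives 6p = 336, so p* = €56 and q* = 36.
With the tax collected from producers, supply shifts: qs = 5(p − 30) − 244.
Solving gives q = 11 with consumers paying €81 and producers receiving €51 (the €30 wedge).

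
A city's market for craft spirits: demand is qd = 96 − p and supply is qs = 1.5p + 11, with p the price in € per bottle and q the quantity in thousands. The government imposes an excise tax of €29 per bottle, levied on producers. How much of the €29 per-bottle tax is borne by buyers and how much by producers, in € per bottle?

Buyers bear €17.4 per bottle; producers bear €11.6 per bottle.

Without the tax, 96 − p = 1.5p + 11 gives 2.5p = 85, so p* = €34 and q* = 62.
With the tax collected from producers, supply shifts: qs = 1.5(p − 29) + 11.
New equilibrium: buyers pay €51.4, producers receive €22.4, q = 44.6. (Wedge: pb − ps = 29.)
Burden on buyers: €17.4; on producers: €11.6. (They sum to €29.)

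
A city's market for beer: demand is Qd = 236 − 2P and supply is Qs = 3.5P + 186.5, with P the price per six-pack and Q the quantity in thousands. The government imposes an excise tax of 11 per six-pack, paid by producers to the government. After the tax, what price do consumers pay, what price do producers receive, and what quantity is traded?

Without the tax, 236 − 2P = 3.5P + 186.5 gives 5.5P = 49.5, so P* = 9 and Q* = 218.
With the tax collected from producers, supply shifts: Qs = 3.5(P − 11) + 186.5.
Solving gives Q = 204 with consumers paying 16 and producers receiving 5 (the 11 wedge).
The less price-elastic side of the market bears the larger share of a per-unit tax.

Consumers pay 16; producers receive 5; quantity = 204.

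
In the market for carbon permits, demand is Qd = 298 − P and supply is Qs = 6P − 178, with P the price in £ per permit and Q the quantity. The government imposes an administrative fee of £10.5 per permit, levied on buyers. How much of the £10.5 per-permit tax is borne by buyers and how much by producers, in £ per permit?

Without the tax, 298 − P = 6P − 178 gives 7P = 476, so P* = £68 and Q* = 230.
With the tax collected from buyers, demand (in seller-price terms) shifts: Qd = 298 − (P + 10.5).
New equilibrium: buyers pay £77, producers receive £66.5, Q = 221. (Wedge: Pb − Ps = 10.5.)
Burden on buyers: £9; on producers: £1.5. (They sum to £10.5.)

Buyers bear £9 per permit; producers bear £1.5 per permit.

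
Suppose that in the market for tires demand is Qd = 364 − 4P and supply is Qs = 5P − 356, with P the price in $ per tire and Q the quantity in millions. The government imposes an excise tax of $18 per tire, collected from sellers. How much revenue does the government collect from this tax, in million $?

Before the tax: set 364 − 4P = 5P − 356 → P* = $80, Q* = 44.
With the tax collected from sellers, supply shifts: Qs = 5(P − 18) − 356.
New equilibrium: consumers pay $90, sellers receive $72, Q = 4. (Wedge: Pb − Ps = 18.)
Revenue = t · Q = 18 · 4 = $72.

Tax revenue = $72 million.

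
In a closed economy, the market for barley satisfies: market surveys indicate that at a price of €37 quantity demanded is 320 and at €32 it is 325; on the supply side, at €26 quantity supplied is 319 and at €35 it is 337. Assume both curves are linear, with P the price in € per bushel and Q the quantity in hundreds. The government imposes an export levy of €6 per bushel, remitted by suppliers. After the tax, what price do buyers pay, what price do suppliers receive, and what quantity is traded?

Demand slope: (325 − 320)/(32 − 37) = -1, so Qd = 357 − P.
Supply slope: (337 − 319)/(35 − 26) = 2, so Qs = 2P + 267.
Without the tax, 357 − P = 2P + 267 gives 3P = 90, so P* = €30 and Q* = 327.
With the tax collected from suppliers, supply shifts: Qs = 2(P − 6) + 267.
Solving gives Q = 323 with buyers paying €34 and suppliers receiving €28 (the €6 wedge).

Buyers pay €34; suppliers receive €28; quantity = 323.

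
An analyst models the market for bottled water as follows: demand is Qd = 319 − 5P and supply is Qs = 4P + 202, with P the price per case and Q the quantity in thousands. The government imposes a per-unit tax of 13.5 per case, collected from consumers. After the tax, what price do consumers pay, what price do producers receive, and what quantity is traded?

Consumers pay 19; producers receive 5.5; quantity = 224.

Before the tax: set 319 − 5P = 4P + 202 → P* = 13, Q* = 254.
With the tax collected from consumers, demand (in seller-price terms) shifts: Qd = 319 − 5(P + 13.5).
Solving gives Q = 224 with consumers paying 19 and producers receiving 5.5 (the 13.5 wedge).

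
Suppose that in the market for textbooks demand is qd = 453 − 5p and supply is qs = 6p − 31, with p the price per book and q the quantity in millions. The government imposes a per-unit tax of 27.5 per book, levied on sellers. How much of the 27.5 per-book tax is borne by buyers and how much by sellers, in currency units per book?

Buyers bear 15 per book; sellers bear 12.5 per book.

Before the tax: set 453 − 5p = 6p − 31 → p* = 44, q* = 233.
With the tax collected from sellers, supply shifts: qs = 6(p − 27.5) − 31.
New equilibrium: buyers pay 59, sellers receive 31.5, q = 158. (Wedge: pb − ps = 27.5.)
Burden on buyers: 15; on sellers: 12.5. (They sum to 27.5.)
The less price-elastic side of the market bears the larger share of a per-unit tax.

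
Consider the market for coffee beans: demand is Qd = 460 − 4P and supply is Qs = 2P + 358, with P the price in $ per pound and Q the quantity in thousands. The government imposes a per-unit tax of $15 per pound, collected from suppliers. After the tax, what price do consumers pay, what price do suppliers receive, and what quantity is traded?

Consumers pay $22; suppliers receive $7; quantity = 372.

Without the tax, 460 − 4P = 2P + 358 gives 6P = 102, so P* = $17 and Q* = 392.
With the tax collected from suppliers, supply shifts: Qs = 2(P − 15) + 358.
New equilibrium: consumers pay $22, suppliers receive $7, Q = 372. (Wedge: Pb − Ps = 15.)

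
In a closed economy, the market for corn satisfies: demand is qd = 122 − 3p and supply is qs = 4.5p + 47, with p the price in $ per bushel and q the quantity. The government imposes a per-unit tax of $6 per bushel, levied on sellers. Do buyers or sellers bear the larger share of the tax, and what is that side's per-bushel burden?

Buyers bear the larger share: $3.6 per bushel.

Before the tax: set 122 − 3p = 4.5p + 47 → p* = $10, q* = 92.
With the tax collected from sellers, supply shifts: qs = 4.5(p − 6) + 47.
New equilibrium: buyers pay $13.6, sellers receive $7.6, q = 81.2. (Wedge: pb − ps = 6.)
Per-bushel burden: buyers $3.6, sellers $2.4.
Buyers take the larger share because demand is less price-elastic here (demand slope 3 vs supply slope 4.5).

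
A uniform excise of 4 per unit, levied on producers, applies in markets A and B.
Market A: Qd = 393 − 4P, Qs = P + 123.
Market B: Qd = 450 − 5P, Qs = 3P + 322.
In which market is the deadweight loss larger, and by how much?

Market A: pre-tax P* = 54, Q* = 177; post-tax Q = 173.8; deadweight loss = 6.4.
Market B: pre-tax P* = 16, Q* = 370; post-tax Q = 362.5; deadweight loss = 15.
Difference: 6.4 vs 15 → market B is larger by 8.6.

Market B, by 8.6.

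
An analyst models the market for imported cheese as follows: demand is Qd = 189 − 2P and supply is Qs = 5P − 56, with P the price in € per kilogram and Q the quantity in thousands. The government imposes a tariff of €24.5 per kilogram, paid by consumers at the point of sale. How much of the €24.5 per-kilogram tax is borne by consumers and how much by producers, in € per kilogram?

Consumers bear €17.5 per kilogram; producers bear €7 per kilogram.

Without the tax, 189 − 2P = 5P − 56 gives 7P = 245, so P* = €35 and Q* = 119.
With the tax collected from consumers, demand (in seller-price terms) shifts: Qd = 189 − 2(P + 24.5).
New equilibrium: consumers pay €52.5, producers receive €28, Q = 84. (Wedge: Pb − Ps = 24.5.)
Burden on consumers: €17.5; on producers: €7. (They sum to €24.5.)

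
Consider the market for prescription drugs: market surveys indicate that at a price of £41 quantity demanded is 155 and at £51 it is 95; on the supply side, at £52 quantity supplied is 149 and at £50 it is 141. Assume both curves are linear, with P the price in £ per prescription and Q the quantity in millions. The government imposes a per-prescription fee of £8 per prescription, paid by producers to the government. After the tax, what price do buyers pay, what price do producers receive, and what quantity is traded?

Buyers pay £49.2; producers receive £41.2; quantity = 105.8.

Demand slope: (95 − 155)/(51 − 41) = -6, so Qd = 401 − 6P.
Supply slope: (141 − 149)/(50 − 52) = 4, so Qs = 4P − 59.
Without the tax, 401 − 6P = 4P − 59 gives 10P = 460, so P* = £46 and Q* = 125.
With the tax collected from producers, supply shifts: Qs = 4(P − 8) − 59.
Solving gives Q = 105.8 with buyers paying £49.2 and producers receiving £41.2 (the £8 wedge).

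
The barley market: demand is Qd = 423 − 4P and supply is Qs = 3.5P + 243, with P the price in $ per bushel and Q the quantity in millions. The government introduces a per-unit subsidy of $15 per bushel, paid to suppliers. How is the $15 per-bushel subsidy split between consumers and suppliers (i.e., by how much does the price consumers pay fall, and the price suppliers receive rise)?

Consumers gain $7 per bushel; suppliers gain $8 per bushel.

Without the subsidy, 423 − 4P = 3.5P + 243 gives 7.5P = 180, so P* = $24 and Q* = 327.
With a per-unit subsidy paid to suppliers, each receives P + 15 per unit sold, so supply becomes Qs = 3.5(P + 15) + 243.
New equilibrium: consumers pay $17, suppliers receive $32, Q = 355. (Wedge: Pb − Ps = −15.)
Gain to consumers: $7; to suppliers: $8. (They sum to $15.)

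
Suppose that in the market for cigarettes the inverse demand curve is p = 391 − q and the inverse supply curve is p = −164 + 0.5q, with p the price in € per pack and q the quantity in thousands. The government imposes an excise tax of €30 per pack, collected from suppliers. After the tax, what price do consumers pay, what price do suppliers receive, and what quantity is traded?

Consumers pay €41; suppliers receive €11; quantity = 350.

Inverting to q(p) form: qd = 391 − p; qs = 2p + 328.
Without the tax, 391 − p = 2p + 328 gives 3p = 63, so p* = €21 and q* = 370.
With the tax collected from suppliers, supply shifts: qs = 2(p − 30) + 328.
New equilibrium: consumers pay €41, suppliers receive €11, q = 350. (Wedge: pb − ps = 30.)
The less price-elastic side of the market bears the larger share of a per-unit tax.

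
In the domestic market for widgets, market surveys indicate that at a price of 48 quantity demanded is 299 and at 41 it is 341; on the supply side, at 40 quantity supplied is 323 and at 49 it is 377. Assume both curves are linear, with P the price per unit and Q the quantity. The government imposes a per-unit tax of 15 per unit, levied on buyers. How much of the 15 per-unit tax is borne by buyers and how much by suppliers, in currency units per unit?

Demand slope: (341 − 299)/(41 − 48) = -6, so Qd = 587 − 6P.
Supply slope: (377 − 323)/(49 − 40) = 6, so Qs = 6P + 83.
Before the tax: set 587 − 6P = 6P + 83 → P* = 42, Q* = 335.
With the tax collected from buyers, demand (in seller-price terms) shifts: Qd = 587 − 6(P + 15).
Solving gives Q = 290 with buyers paying 49.5 and suppliers receiving 34.5 (the 15 wedge).
Burden on buyers: 7.5; on suppliers: 7.5. (They sum to 15.)
The less price-elastic side of the market bears the larger share of a per-unit tax.

Buyers bear 7.5 per unit; suppliers bear 7.5 per unit.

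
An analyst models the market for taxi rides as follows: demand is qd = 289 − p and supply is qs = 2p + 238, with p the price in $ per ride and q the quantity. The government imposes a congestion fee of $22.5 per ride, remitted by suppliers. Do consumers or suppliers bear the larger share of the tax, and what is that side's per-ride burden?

Consumers bear the larger share: $15 per ride.

Without the tax, 289 − p = 2p + 238 gives 3p = 51, so p* = $17 and q* = 272.
With the tax collected from suppliers, supply shifts: qs = 2(p − 22.5) + 238.
Solving gives q = 257 with consumers paying $32 and suppliers receiving $9.5 (the $22.5 wedge).
Per-ride burden: consumers $15, suppliers $7.5.
Consumers take the larger share because demand is less price-elastic here (demand slope 1 vs supply slope 2).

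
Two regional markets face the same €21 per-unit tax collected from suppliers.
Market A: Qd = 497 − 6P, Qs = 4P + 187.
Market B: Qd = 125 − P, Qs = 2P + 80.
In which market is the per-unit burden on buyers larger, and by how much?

Market A: pre-tax P* = €31, Q* = 311; post-tax Q = 260.6; per-unit burden on buyers = €8.4.
Market B: pre-tax P* = €15, Q* = 110; post-tax Q = 96; per-unit burden on buyers = €14.
Difference: €8.4 vs €14 → market B is larger by €5.6.

Market B, by €5.6.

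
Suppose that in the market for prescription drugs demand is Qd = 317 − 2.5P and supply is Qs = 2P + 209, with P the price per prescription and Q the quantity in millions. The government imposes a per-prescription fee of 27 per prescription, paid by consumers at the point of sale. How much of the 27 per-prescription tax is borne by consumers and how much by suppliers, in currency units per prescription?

Consumers bear 12 per prescription; suppliers bear 15 per prescription.

Without the tax, 317 − 2.5P = 2P + 209 gives 4.5P = 108, so P* = 24 and Q* = 257.
With the tax collected from consumers, demand (in seller-price terms) shifts: Qd = 317 − 2.5(P + 27).
New equilibrium: consumers pay 36, suppliers receive 9, Q = 227. (Wedge: Pb − Ps = 27.)
Burden on consumers: 12; on suppliers: 15. (They sum to 27.)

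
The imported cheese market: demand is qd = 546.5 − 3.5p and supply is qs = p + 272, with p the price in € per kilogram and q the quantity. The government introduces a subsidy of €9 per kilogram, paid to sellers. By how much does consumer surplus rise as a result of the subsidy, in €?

Before the subsidy: set 546.5 − 3.5p = p + 272 → p* = €61, q* = 333.
With a per-unit subsidy paid to sellers, each receives p + 9 per unit sold, so supply becomes qs = (p + 9) + 272.
New equilibrium: consumers pay €59, sellers receive €68, q = 340. (Wedge: pb − ps = −9.)
ΔCS is the trapezoid between Q = 340 and Q = 333 of height €2: ½ · (333 + 340) · 2 = €673.

Consumer surplus rises by €673.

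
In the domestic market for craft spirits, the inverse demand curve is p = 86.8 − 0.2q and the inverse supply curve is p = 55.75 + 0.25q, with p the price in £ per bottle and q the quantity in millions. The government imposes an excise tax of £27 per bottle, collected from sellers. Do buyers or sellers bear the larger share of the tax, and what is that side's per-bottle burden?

Inverting to q(p) form: qd = 434 − 5p; qs = 4p − 223.
Without the tax, 434 − 5p = 4p − 223 gives 9p = 657, so p* = £73 and q* = 69.
With the tax collected from sellers, supply shifts: qs = 4(p − 27) − 223.
New equilibrium: buyers pay £85, sellers receive £58, q = 9. (Wedge: pb − ps = 27.)
Per-bottle burden: buyers £12, sellers £15.
Sellers take the larger share because supply is less price-elastic here (demand slope 5 vs supply slope 4).

Sellers bear the larger share: £15 per bottle.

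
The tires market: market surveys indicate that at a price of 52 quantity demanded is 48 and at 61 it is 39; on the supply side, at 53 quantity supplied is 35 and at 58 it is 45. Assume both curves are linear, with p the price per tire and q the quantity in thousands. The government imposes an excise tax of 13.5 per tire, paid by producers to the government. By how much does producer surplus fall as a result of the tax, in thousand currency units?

Producer surplus falls by 173.25 thousand.

Demand slope: (39 − 48)/(61 − 52) = -1, so qd = 100 − p.
Supply slope: (45 − 35)/(58 − 53) = 2, so qs = 2p − 71.
Without the tax, 100 − p = 2p − 71 gives 3p = 171, so p* = 57 and q* = 43.
With the tax collected from producers, supply shifts: qs = 2(p − 13.5) − 71.
Solving gives q = 34 with buyers paying 66 and producers receiving 52.5 (the 13.5 wedge).
ΔPS is the trapezoid between Q = 34 and Q = 43 of height 4.5: ½ · (43 + 34) · 4.5 = 173.25.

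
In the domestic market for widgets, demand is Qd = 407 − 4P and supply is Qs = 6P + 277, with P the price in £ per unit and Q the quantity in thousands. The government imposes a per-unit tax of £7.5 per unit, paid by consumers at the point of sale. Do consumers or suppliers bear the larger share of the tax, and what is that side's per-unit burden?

Before the tax: set 407 − 4P = 6P + 277 → P* = £13, Q* = 355.
With the tax collected from consumers, demand (in seller-price terms) shifts: Qd = 407 − 4(P + 7.5).
New equilibrium: consumers pay £17.5, suppliers receive £10, Q = 337. (Wedge: Pb − Ps = 7.5.)
Per-unit burden: consumers £4.5, suppliers £3.
Consumers take the larger share because demand is less price-elastic here (demand slope 4 vs supply slope 6).
The less price-elastic side of the market bears the larger share of a per-unit tax.

Consumers bear the larger share: £4.5 per unit.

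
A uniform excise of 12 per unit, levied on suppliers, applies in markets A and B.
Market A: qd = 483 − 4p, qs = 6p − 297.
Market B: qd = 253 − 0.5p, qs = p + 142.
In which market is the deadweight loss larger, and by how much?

Market A: pre-tax p* = 78, q* = 171; post-tax q = 142.2; deadweight loss = 172.8.
Market B: pre-tax p* = 74, q* = 216; post-tax q = 212; deadweight loss = 24.
Difference: 172.8 vs 24 → market A is larger by 148.8.

Market A, by 148.8.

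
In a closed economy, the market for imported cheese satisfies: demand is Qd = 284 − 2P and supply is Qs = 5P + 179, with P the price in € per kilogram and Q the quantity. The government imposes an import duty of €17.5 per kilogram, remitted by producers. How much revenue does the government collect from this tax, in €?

Without the tax, 284 − 2P = 5P + 179 gives 7P = 105, so P* = €15 and Q* = 254.
With the tax collected from producers, supply shifts: Qs = 5(P − 17.5) + 179.
Solving gives Q = 229 with buyers paying €27.5 and producers receiving €10 (the €17.5 wedge).
Revenue = t · Q = 17.5 · 229 = €4007.5.

Tax revenue = €4007.5.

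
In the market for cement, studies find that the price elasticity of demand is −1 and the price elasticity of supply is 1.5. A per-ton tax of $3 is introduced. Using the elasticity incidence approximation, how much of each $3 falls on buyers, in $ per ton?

Incidence ratio: buyers' share ≈ εs / (εs + |εd|) = 1.5 / (1.5 + 1) = 0.6.
So buyers bear ≈ 0.6 × $3 = $1.8; producers bear $1.2.

Buyers bear ≈ $1.8 per ton.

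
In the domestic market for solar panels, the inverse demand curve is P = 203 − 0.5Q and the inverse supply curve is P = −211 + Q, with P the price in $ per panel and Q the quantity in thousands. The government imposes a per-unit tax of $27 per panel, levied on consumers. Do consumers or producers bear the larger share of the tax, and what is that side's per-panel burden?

Producers bear the larger share: $18 per panel.

Rewrite in direct form: Qd = 406 − 2P and Qs = P + 211.
Before the tax: set 406 − 2P = P + 211 → P* = $65, Q* = 276.
With the tax collected from consumers, demand (in seller-price terms) shifts: Qd = 406 − 2(P + 27).
Solving gives Q = 258 with consumers paying $74 and producers receiving $47 (the $27 wedge).
Per-panel burden: consumers $9, producers $18.
Producers take the larger share because supply is less price-elastic here (demand slope 2 vs supply slope 1).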